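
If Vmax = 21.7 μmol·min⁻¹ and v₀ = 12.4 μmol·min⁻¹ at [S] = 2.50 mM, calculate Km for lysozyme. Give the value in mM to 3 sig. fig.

1.87 mM

v/Vmax = 12.4/21.7 = 0.5714 = [S]/(Km+[S]).
So Km + [S] = [S]/0.5714 = 4.375 mM, giving Km = 4.375 − 2.50 = 1.87 mM.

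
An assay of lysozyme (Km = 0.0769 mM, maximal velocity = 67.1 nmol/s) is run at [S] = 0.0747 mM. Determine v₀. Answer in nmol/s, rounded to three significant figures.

[S]/(Km+[S]) = 0.0747/0.1516 = 0.4927, the fractional saturation.
v = 0.4927 × Vmax = 0.4927 × 67.1 = 33.1 nmol/s.

33.1 nmol/s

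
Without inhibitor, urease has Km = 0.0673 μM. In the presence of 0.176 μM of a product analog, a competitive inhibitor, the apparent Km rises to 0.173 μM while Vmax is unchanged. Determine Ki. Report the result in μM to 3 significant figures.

0.112 μM

Competitive: Km,app = α·Km with α = 1 + [I]/Ki.
α = Km,app/Km = 0.173/0.0673 = 2.571.
Ki = [I]/(α − 1) = 0.176/1.571 = 0.112 μM.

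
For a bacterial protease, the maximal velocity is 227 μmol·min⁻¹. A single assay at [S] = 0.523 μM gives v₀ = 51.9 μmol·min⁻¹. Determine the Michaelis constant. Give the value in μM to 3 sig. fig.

v/Vmax = 51.9/227 = 0.2286 = [S]/(Km+[S]).
So Km + [S] = [S]/0.2286 = 2.287 μM, giving Km = 2.287 − 0.523 = 1.76 μM.

1.76 μM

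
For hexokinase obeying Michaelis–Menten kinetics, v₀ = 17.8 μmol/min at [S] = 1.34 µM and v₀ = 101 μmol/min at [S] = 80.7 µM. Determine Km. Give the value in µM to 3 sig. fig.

6.91 µM

From v = Vmax[S]/(Km+[S]), each point gives Vmax = v(Km+[S])/[S].
Equating: 17.8(Km+1.34)/1.34 = 101(Km+80.7)/80.7.
13.28·Km + 17.8 = 1.252·Km + 101, so (13.28 − 1.252)·Km = 101 − 17.8.
Km = 83.20/12.03 = 6.91 µM; then Vmax = 17.8(6.91+1.34)/1.34 = 110 μmol/min.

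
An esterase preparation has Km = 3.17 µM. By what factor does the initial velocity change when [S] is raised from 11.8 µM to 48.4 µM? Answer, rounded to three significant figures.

The fractional saturations are [S]/(Km+[S]) = 11.8/14.97 = 0.7882 and 48.4/51.57 = 0.9385.
v₂/v₁ is just their ratio: 0.9385/0.7882 = 1.19.

1.19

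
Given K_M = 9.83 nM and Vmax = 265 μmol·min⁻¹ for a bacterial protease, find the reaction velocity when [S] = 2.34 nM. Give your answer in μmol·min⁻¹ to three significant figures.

[S]/(Km+[S]) = 2.34/12.17 = 0.1923, the fractional saturation.
v = 0.1923 × Vmax = 0.1923 × 265 = 51.0 μmol·min⁻¹.

51.0 μmol·min⁻¹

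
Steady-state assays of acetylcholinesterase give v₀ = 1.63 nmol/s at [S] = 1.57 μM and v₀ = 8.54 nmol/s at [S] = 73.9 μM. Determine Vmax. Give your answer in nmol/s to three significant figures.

In reciprocal form, 1/v = (Km/Vmax)·(1/[S]) + 1/Vmax. The two points give (1/[S], 1/v) = (0.6369, 0.6135) and (0.01353, 0.1171).
Slope = (0.6135 − 0.1171)/(0.6369 − 0.01353) = 0.7963; intercept = 0.6135 − 0.7963×0.6369 = 0.1063.
Vmax = 1/intercept = 9.41 nmol/s; Km = slope × Vmax = 0.7963 × 9.41 = 7.49 μM.

9.41 nmol/s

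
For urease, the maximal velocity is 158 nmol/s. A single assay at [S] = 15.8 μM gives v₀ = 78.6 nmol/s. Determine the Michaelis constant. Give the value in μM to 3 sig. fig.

From v = Vmax[S]/(Km+[S]), Km = [S](Vmax − v)/v.
Km = 15.8 × (158 − 78.6) / 78.6 = 1255/78.6 = 16.0 μM.

16.0 μM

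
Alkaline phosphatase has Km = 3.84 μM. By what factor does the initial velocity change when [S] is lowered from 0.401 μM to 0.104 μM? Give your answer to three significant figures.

Since Vmax cancels, v₂/v₁ = [S]₂(Km+[S]₁) / [S]₁(Km+[S]₂).
= 0.104×(3.84+0.401) / (0.401×(3.84+0.104)) = 0.4411/1.582 = 0.279.

0.279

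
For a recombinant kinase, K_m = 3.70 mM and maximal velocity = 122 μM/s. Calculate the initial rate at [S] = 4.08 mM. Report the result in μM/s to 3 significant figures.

64.0 μM/s

[S]/(Km+[S]) = 4.08/7.780 = 0.5244, the fractional saturation.
v = 0.5244 × Vmax = 0.5244 × 122 = 64.0 μM/s.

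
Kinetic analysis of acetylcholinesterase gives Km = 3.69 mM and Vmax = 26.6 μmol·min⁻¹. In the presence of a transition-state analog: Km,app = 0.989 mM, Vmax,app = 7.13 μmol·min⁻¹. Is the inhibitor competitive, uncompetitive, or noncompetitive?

uncompetitive

Both Km and Vmax decrease by the same factor (~3.73-fold) — characteristic of uncompetitive inhibition.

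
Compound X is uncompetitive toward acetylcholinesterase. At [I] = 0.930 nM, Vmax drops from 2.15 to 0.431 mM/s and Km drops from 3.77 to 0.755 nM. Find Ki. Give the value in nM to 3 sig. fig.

Uncompetitive: Vmax,app = Vmax/α (and Km,app = Km/α) with α = 1 + [I]/Ki.
α = Vmax/Vmax,app = 2.15/0.431 = 4.988.
Ki = [I]/(α − 1) = 0.930/3.988 = 0.233 nM.

0.233 nM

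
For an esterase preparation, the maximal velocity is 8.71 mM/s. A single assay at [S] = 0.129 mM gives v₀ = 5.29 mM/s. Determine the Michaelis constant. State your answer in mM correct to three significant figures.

v/Vmax = 5.29/8.71 = 0.6073 = [S]/(Km+[S]).
So Km + [S] = [S]/0.6073 = 0.2124 mM, giving Km = 0.2124 − 0.129 = 0.0834 mM.

0.0834 mM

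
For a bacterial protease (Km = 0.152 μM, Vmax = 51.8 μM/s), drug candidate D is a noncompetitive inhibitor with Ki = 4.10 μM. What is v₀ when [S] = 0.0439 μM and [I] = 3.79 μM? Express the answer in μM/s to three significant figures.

α = 1 + [I]/Ki = 1 + 3.79/4.10 = 1.924.
For a noncompetitive inhibitor, Vmax is reduced to Vmax/α while Km is unchanged: Km,app = 0.152 μM, Vmax,app = 26.9 μM/s.
v = Vmax,app·[S]/(Km,app + [S]) = 26.9 × 0.0439/(0.152 + 0.0439) = 6.03 μM/s.

6.03 μM/s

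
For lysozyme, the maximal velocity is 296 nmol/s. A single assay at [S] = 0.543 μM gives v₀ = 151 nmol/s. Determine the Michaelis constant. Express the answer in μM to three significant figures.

From v = Vmax[S]/(Km+[S]), Km = [S](Vmax − v)/v.
Km = 0.543 × (296 − 151) / 151 = 78.74/151 = 0.521 μM.

0.521 μM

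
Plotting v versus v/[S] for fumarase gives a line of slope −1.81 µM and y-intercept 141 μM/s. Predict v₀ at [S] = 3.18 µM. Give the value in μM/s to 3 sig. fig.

89.9 μM/s

In the Eadie–Hofstee form v = Vmax − Km·(v/[S]), the slope is −Km and the intercept is Vmax, so Km = 1.81 µM and Vmax = 141 μM/s.
v = 141 × 3.18/(1.81 + 3.18) = 89.9 μM/s.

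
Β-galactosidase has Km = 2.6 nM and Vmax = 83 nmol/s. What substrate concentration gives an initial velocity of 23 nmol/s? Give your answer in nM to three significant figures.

Rearranging v = Vmax[S]/(Km+[S]) gives [S] = Km·v/(Vmax − v).
[S] = 2.6 × 23 / (83 − 23) = 59.80/60.00 = 0.997 nM.

0.997 nM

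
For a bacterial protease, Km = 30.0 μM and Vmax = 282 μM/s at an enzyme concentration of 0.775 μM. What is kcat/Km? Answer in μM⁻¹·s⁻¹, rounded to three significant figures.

12.1 μM⁻¹·s⁻¹

kcat = Vmax/[E]total = 282/0.775 = 364 s⁻¹.
kcat/Km = 364/30.0 = 12.1 μM⁻¹·s⁻¹.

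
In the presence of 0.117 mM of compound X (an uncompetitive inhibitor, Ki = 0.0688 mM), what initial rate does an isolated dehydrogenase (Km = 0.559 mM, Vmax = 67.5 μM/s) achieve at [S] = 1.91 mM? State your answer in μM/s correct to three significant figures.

22.6 μM/s

α = 1 + [I]/Ki = 1 + 0.117/0.0688 = 2.701.
For an uncompetitive inhibitor, both parameters are divided by α, giving Vmax/α and Km/α: Km,app = 0.207 mM, Vmax,app = 25.0 μM/s.
v = Vmax,app·[S]/(Km,app + [S]) = 25.0 × 1.91/(0.207 + 1.91) = 22.6 μM/s.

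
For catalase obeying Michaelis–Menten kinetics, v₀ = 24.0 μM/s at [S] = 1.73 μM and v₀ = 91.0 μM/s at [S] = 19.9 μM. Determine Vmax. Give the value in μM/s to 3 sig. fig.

From v = Vmax[S]/(Km+[S]), each point gives Vmax = v(Km+[S])/[S].
Equating: 24.0(Km+1.73)/1.73 = 91.0(Km+19.9)/19.9.
13.87·Km + 24.0 = 4.573·Km + 91.0, so (13.87 − 4.573)·Km = 91.0 − 24.0.
Km = 67.00/9.300 = 7.20 μM; then Vmax = 24.0(7.20+1.73)/1.73 = 124 μM/s.

124 μM/s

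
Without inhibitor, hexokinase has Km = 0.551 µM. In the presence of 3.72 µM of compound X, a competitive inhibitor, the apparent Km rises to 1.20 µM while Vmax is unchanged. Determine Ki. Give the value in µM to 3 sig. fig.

3.16 µM

Competitive: Km,app = α·Km with α = 1 + [I]/Ki.
α = Km,app/Km = 1.20/0.551 = 2.178.
Ki = [I]/(α − 1) = 3.72/1.178 = 3.16 µM.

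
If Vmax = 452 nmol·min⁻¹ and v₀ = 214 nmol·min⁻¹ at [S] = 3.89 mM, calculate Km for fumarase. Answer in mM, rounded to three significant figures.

From v = Vmax[S]/(Km+[S]), Km = [S](Vmax − v)/v.
Km = 3.89 × (452 − 214) / 214 = 925.8/214 = 4.33 mM.

4.33 mM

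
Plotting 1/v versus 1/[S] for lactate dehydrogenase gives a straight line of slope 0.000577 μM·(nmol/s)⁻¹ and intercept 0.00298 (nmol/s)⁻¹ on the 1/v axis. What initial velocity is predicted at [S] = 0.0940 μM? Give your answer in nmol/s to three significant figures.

110 nmol/s

The y-intercept is 1/Vmax, so Vmax = 1/0.00298 = 336 nmol/s.
The slope is Km/Vmax, so Km = 0.000577 × 336 = 0.194 μM.
Then v = 336 × 0.0940/(0.194 + 0.0940) = 110 nmol/s.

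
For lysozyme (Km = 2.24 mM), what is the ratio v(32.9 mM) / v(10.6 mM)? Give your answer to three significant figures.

The fractional saturations are [S]/(Km+[S]) = 10.6/12.84 = 0.8255 and 32.9/35.14 = 0.9363.
v₂/v₁ is just their ratio: 0.9363/0.8255 = 1.13.

1.13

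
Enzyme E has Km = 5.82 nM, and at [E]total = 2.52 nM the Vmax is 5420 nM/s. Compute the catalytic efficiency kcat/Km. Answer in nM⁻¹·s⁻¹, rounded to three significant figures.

370 nM⁻¹·s⁻¹

kcat = Vmax/[E]total = 5420/2.52 = 2150 s⁻¹.
kcat/Km = 2150/5.82 = 370 nM⁻¹·s⁻¹.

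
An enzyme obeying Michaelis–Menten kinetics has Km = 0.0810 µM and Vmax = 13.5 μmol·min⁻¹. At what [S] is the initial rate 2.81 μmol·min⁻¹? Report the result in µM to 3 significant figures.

The required fractional saturation is v/Vmax = 2.81/13.5 = 0.2081.
Then [S]/(Km+[S]) = 0.2081 ⇒ [S] = 0.0810 × 0.2081/(1 − 0.2081) = 0.0213 µM.

0.0213 µM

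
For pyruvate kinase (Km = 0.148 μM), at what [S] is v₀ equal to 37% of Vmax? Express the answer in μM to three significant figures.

v/Vmax = [S]/(Km+[S]) = 0.37, so [S] = Km·0.37/(1 − 0.37) = 0.148 × 0.5873.
[S] = 0.0869 μM.

0.0869 μM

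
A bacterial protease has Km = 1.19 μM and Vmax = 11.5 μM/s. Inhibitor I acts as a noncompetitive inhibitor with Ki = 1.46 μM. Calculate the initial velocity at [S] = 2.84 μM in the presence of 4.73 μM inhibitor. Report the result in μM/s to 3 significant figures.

α = 1 + [I]/Ki = 1 + 4.73/1.46 = 4.240.
For a noncompetitive inhibitor, Vmax is reduced to Vmax/α while Km is unchanged: Km,app = 1.19 μM, Vmax,app = 2.71 μM/s.
v = Vmax,app·[S]/(Km,app + [S]) = 2.71 × 2.84/(1.19 + 2.84) = 1.91 μM/s.

1.91 μM/s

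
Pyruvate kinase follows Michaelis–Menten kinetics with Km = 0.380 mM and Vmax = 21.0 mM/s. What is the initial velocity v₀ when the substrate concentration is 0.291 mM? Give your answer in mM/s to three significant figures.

v = Vmax·[S]/(Km + [S]) = 21.0 × 0.291 / (0.380 + 0.291)
  = 6.111 / 0.6710 = 9.11 mM/s.

9.11 mM/s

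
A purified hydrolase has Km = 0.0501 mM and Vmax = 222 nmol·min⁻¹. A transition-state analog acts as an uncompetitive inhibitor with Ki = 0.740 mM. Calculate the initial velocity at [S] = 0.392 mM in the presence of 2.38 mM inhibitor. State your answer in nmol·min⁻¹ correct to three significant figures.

51.1 nmol·min⁻¹

With α = 1 + [I]/Ki = 1 + 2.38/0.740 = 4.216, the uncompetitive rate law is v = (Vmax/α)·[S] / (Km/α + [S]).
v = (222/4.216)×0.392 / (0.0501/4.216 + 0.392) = 20.64/0.4039 = 51.1 nmol·min⁻¹.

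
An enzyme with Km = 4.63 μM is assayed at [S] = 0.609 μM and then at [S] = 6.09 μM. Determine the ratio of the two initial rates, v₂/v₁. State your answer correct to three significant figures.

Since Vmax cancels, v₂/v₁ = [S]₂(Km+[S]₁) / [S]₁(Km+[S]₂).
= 6.09×(4.63+0.609) / (0.609×(4.63+6.09)) = 31.91/6.528 = 4.89.

4.89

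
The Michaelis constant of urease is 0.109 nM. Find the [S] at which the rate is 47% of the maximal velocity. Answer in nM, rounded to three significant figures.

0.0967 nM

v/Vmax = [S]/(Km+[S]) = 0.47, so [S] = Km·0.47/(1 − 0.47) = 0.109 × 0.8868.
[S] = 0.0967 nM.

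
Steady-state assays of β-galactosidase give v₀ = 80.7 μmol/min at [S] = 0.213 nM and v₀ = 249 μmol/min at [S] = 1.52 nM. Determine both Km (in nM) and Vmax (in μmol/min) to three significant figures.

In reciprocal form, 1/v = (Km/Vmax)·(1/[S]) + 1/Vmax. The two points give (1/[S], 1/v) = (4.695, 0.01239) and (0.6579, 0.004016).
Slope = (0.01239 − 0.004016)/(4.695 − 0.6579) = 0.002075; intercept = 0.01239 − 0.002075×4.695 = 0.002651.
Vmax = 1/intercept = 377 μmol/min; Km = slope × Vmax = 0.002075 × 377 = 0.783 nM.

Km = 0.783 nM; Vmax = 377 μmol/min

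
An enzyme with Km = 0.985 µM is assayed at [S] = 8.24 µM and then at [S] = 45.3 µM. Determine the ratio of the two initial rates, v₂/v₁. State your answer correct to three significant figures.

The fractional saturations are [S]/(Km+[S]) = 8.24/9.225 = 0.8932 and 45.3/46.28 = 0.9787.
v₂/v₁ is just their ratio: 0.9787/0.8932 = 1.10.

1.10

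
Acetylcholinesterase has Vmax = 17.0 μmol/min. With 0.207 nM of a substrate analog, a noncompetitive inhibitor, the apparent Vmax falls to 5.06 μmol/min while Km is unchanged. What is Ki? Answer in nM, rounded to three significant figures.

Noncompetitive: Vmax,app = Vmax/α with α = 1 + [I]/Ki.
α = Vmax/Vmax,app = 17.0/5.06 = 3.360.
Ki = [I]/(α − 1) = 0.207/2.360 = 0.0877 nM.

0.0877 nM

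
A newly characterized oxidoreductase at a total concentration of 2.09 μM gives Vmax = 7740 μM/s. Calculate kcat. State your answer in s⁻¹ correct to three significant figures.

kcat = Vmax/[E]total = 7740 μM/s / 2.09 μM = 3700 s⁻¹.

3700 s⁻¹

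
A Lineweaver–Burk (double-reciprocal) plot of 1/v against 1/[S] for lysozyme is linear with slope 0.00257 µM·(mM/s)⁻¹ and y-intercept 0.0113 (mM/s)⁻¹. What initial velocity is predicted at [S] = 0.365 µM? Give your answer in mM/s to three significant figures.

The y-intercept is 1/Vmax, so Vmax = 1/0.0113 = 88.5 mM/s.
The slope is Km/Vmax, so Km = 0.00257 × 88.5 = 0.227 µM.
Then v = 88.5 × 0.365/(0.227 + 0.365) = 54.5 mM/s.

54.5 mM/s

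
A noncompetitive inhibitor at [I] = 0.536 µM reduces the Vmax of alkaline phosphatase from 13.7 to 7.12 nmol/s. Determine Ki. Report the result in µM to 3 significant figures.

Noncompetitive: Vmax,app = Vmax/α with α = 1 + [I]/Ki.
α = Vmax/Vmax,app = 13.7/7.12 = 1.924.
Ki = [I]/(α − 1) = 0.536/0.9242 = 0.580 µM.

0.580 µM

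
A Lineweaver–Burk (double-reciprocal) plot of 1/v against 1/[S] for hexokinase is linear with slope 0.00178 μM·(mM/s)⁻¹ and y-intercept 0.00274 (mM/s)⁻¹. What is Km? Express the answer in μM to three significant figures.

y-intercept = 1/Vmax ⇒ Vmax = 365 mM/s; slope = Km/Vmax ⇒ Km = slope × Vmax.
Km = 0.00178 × 365 = 0.650 μM.

0.650 μM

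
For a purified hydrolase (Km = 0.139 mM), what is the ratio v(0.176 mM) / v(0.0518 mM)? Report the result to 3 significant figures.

The fractional saturations are [S]/(Km+[S]) = 0.0518/0.1908 = 0.2715 and 0.176/0.3150 = 0.5587.
v₂/v₁ is just their ratio: 0.5587/0.2715 = 2.06.

2.06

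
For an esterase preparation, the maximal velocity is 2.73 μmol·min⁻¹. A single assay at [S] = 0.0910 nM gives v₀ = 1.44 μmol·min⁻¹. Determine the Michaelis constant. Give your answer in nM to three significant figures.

0.0815 nM

From v = Vmax[S]/(Km+[S]), Km = [S](Vmax − v)/v.
Km = 0.0910 × (2.73 − 1.44) / 1.44 = 0.1174/1.44 = 0.0815 nM.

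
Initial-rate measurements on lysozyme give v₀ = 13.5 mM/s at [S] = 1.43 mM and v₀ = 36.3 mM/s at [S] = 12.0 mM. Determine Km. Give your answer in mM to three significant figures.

3.55 mM

From v = Vmax[S]/(Km+[S]), each point gives Vmax = v(Km+[S])/[S].
Equating: 13.5(Km+1.43)/1.43 = 36.3(Km+12.0)/12.0.
9.441·Km + 13.5 = 3.025·Km + 36.3, so (9.441 − 3.025)·Km = 36.3 − 13.5.
Km = 22.80/6.416 = 3.55 mM; then Vmax = 13.5(3.55+1.43)/1.43 = 47.1 mM/s.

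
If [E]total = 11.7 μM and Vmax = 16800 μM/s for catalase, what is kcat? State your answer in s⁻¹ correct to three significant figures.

kcat = Vmax/[E]total = 16800 μM/s / 11.7 μM = 1440 s⁻¹.

1440 s⁻¹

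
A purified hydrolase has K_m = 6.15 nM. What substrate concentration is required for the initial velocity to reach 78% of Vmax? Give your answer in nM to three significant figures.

21.8 nM

v/Vmax = [S]/(Km+[S]) = 0.78, so [S] = Km·0.78/(1 − 0.78) = 6.15 × 3.545.
[S] = 21.8 nM.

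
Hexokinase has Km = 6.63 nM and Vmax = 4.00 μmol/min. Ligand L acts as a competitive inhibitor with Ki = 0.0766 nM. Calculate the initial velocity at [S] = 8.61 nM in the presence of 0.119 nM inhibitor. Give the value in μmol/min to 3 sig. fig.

1.35 μmol/min

α = 1 + [I]/Ki = 1 + 0.119/0.0766 = 2.554.
For a competitive inhibitor, Vmax is unchanged and the apparent Km becomes α·Km: Km,app = 16.9 nM, Vmax,app = 4.00 μmol/min.
v = Vmax,app·[S]/(Km,app + [S]) = 4.00 × 8.61/(16.9 + 8.61) = 1.35 μmol/min.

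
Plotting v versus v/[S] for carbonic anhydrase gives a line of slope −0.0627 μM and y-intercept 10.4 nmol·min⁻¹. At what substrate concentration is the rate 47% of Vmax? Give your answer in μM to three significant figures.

The Eadie–Hofstee slope gives Km = 0.0627 μM (slope = −Km).
v/Vmax = [S]/(Km+[S]) = 0.47 ⇒ [S] = Km·0.47/(1−0.47) = 0.0627 × 0.8868 = 0.0556 μM.

0.0556 μM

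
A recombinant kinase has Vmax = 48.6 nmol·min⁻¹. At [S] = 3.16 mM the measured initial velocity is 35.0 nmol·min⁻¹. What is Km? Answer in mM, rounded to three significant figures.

v/Vmax = 35.0/48.6 = 0.7202 = [S]/(Km+[S]).
So Km + [S] = [S]/0.7202 = 4.388 mM, giving Km = 4.388 − 3.16 = 1.23 mM.

1.23 mM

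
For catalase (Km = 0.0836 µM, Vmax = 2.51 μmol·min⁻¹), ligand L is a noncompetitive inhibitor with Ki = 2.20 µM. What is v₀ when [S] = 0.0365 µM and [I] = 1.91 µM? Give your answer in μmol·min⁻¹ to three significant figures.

0.408 μmol·min⁻¹

α = 1 + [I]/Ki = 1 + 1.91/2.20 = 1.868.
For a noncompetitive inhibitor, Vmax is reduced to Vmax/α while Km is unchanged: Km,app = 0.0836 µM, Vmax,app = 1.34 μmol·min⁻¹.
v = Vmax,app·[S]/(Km,app + [S]) = 1.34 × 0.0365/(0.0836 + 0.0365) = 0.408 μmol·min⁻¹.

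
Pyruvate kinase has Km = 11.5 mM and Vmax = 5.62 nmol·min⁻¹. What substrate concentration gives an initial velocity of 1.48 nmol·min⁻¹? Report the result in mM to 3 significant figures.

The required fractional saturation is v/Vmax = 1.48/5.62 = 0.2633.
Then [S]/(Km+[S]) = 0.2633 ⇒ [S] = 11.5 × 0.2633/(1 − 0.2633) = 4.11 mM.

4.11 mM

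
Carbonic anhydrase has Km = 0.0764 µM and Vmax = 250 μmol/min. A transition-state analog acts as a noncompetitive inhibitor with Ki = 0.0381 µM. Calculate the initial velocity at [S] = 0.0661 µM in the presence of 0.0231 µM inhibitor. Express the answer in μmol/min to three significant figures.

α = 1 + [I]/Ki = 1 + 0.0231/0.0381 = 1.606.
For a noncompetitive inhibitor, Vmax is reduced to Vmax/α while Km is unchanged: Km,app = 0.0764 µM, Vmax,app = 156 μmol/min.
v = Vmax,app·[S]/(Km,app + [S]) = 156 × 0.0661/(0.0764 + 0.0661) = 72.2 μmol/min.

72.2 μmol/min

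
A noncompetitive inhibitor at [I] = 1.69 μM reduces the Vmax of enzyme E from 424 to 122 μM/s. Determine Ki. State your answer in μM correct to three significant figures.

0.683 μM

Noncompetitive: Vmax,app = Vmax/α with α = 1 + [I]/Ki.
α = Vmax/Vmax,app = 424/122 = 3.475.
Since α = 1 + [I]/Ki, [I]/Ki = 3.475 − 1 = 2.475 and Ki = 1.69/2.475 = 0.683 μM.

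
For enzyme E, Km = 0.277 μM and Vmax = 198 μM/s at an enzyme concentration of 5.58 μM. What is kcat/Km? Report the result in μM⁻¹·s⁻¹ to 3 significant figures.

128 μM⁻¹·s⁻¹

kcat = Vmax/[E]total = 198/5.58 = 35.5 s⁻¹.
kcat/Km = 35.5/0.277 = 128 μM⁻¹·s⁻¹.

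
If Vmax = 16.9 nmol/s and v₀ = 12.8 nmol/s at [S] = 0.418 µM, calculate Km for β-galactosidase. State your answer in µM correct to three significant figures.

0.134 µM

From v = Vmax[S]/(Km+[S]), Km = [S](Vmax − v)/v.
Km = 0.418 × (16.9 − 12.8) / 12.8 = 1.714/12.8 = 0.134 µM.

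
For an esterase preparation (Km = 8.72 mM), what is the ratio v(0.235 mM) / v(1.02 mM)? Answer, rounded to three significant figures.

0.251

The fractional saturations are [S]/(Km+[S]) = 1.02/9.740 = 0.1047 and 0.235/8.955 = 0.02624.
v₂/v₁ is just their ratio: 0.02624/0.1047 = 0.251.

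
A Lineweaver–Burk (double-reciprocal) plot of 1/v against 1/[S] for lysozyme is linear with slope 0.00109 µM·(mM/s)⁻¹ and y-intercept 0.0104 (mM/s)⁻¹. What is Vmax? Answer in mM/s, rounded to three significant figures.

The y-intercept of a Lineweaver–Burk plot equals 1/Vmax, so Vmax = 1/0.0104 = 96.2 mM/s.

96.2 mM/s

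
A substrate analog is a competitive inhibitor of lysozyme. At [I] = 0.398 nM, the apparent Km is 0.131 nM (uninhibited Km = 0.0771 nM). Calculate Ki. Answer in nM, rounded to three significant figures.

Competitive: Km,app = α·Km with α = 1 + [I]/Ki.
α = Km,app/Km = 0.131/0.0771 = 1.699.
Since α = 1 + [I]/Ki, [I]/Ki = 1.699 − 1 = 0.6991 and Ki = 0.398/0.6991 = 0.569 nM.

0.569 nM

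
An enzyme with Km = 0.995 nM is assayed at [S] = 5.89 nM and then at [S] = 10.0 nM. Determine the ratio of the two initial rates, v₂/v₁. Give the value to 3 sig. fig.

1.06

Since Vmax cancels, v₂/v₁ = [S]₂(Km+[S]₁) / [S]₁(Km+[S]₂).
= 10.0×(0.995+5.89) / (5.89×(0.995+10.0)) = 68.85/64.76 = 1.06.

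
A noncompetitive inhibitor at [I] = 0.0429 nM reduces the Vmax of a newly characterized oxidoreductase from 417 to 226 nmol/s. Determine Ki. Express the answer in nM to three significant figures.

Noncompetitive: Vmax,app = Vmax/α with α = 1 + [I]/Ki.
α = Vmax/Vmax,app = 417/226 = 1.845.
Since α = 1 + [I]/Ki, [I]/Ki = 1.845 − 1 = 0.8451 and Ki = 0.0429/0.8451 = 0.0508 nM.

0.0508 nM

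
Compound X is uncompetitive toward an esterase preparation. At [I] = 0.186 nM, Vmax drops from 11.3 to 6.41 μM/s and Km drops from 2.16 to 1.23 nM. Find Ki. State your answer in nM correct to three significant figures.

0.244 nM

Uncompetitive: Vmax,app = Vmax/α (and Km,app = Km/α) with α = 1 + [I]/Ki.
α = Vmax/Vmax,app = 11.3/6.41 = 1.763.
Ki = [I]/(α − 1) = 0.186/0.7629 = 0.244 nM.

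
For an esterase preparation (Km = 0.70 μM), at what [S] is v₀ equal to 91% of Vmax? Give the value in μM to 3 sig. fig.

v/Vmax = [S]/(Km+[S]) = 0.91, so [S] = Km·0.91/(1 − 0.91) = 0.70 × 10.11.
[S] = 7.08 μM.

7.08 μM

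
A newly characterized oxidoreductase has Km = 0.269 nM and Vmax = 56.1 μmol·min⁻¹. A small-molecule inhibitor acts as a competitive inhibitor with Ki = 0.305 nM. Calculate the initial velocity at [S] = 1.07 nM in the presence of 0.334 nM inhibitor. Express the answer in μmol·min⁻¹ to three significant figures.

36.7 μmol·min⁻¹

With α = 1 + [I]/Ki = 1 + 0.334/0.305 = 2.095, the competitive rate law is v = Vmax[S] / (αKm + [S]).
v = 56.1×1.07 / (2.095×0.269 + 1.07) = 60.03/1.634 = 36.7 μmol·min⁻¹.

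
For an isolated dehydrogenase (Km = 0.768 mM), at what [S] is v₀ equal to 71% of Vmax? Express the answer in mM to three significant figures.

1.88 mM

v/Vmax = [S]/(Km+[S]) = 0.71, so [S] = Km·0.71/(1 − 0.71) = 0.768 × 2.448.
[S] = 1.88 mM.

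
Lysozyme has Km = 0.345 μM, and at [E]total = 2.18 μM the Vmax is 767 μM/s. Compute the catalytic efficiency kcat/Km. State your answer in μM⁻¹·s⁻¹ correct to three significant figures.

kcat = Vmax/[E]total = 767/2.18 = 352 s⁻¹.
kcat/Km = 352/0.345 = 1020 μM⁻¹·s⁻¹.

1020 μM⁻¹·s⁻¹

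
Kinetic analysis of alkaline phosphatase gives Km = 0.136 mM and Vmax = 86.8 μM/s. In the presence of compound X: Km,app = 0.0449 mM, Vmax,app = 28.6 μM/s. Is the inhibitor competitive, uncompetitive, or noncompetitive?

uncompetitive

Both Km and Vmax decrease by the same factor (~3.03-fold) — characteristic of uncompetitive inhibition.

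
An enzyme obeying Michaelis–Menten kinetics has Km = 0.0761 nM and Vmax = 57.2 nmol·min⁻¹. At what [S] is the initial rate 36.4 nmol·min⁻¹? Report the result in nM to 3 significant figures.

Rearranging v = Vmax[S]/(Km+[S]) gives [S] = Km·v/(Vmax − v).
[S] = 0.0761 × 36.4 / (57.2 − 36.4) = 2.770/20.80 = 0.133 nM.

0.133 nM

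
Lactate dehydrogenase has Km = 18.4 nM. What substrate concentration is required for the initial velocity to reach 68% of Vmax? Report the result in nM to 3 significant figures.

v/Vmax = [S]/(Km+[S]) = 0.68, so [S] = Km·0.68/(1 − 0.68) = 18.4 × 2.125.
[S] = 39.1 nM.

39.1 nM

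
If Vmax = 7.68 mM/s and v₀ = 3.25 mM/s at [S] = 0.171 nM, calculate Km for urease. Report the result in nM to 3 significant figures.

v/Vmax = 3.25/7.68 = 0.4232 = [S]/(Km+[S]).
So Km + [S] = [S]/0.4232 = 0.4041 nM, giving Km = 0.4041 − 0.171 = 0.233 nM.

0.233 nM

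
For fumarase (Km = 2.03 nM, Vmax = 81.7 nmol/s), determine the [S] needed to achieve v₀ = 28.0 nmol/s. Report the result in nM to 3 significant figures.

1.06 nM

The required fractional saturation is v/Vmax = 28.0/81.7 = 0.3427.
Then [S]/(Km+[S]) = 0.3427 ⇒ [S] = 2.03 × 0.3427/(1 − 0.3427) = 1.06 nM.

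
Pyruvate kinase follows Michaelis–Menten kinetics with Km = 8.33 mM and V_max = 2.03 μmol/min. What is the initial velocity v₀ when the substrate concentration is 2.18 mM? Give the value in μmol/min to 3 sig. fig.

[S]/(Km+[S]) = 2.18/10.51 = 0.2074, the fractional saturation.
v = 0.2074 × Vmax = 0.2074 × 2.03 = 0.421 μmol/min.

0.421 μmol/min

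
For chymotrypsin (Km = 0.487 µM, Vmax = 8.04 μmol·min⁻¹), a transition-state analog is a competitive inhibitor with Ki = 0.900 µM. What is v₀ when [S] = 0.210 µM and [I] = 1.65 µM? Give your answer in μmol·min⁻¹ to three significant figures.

1.06 μmol·min⁻¹

α = 1 + [I]/Ki = 1 + 1.65/0.900 = 2.833.
For a competitive inhibitor, Vmax is unchanged and the apparent Km becomes α·Km: Km,app = 1.38 µM, Vmax,app = 8.04 μmol·min⁻¹.
v = Vmax,app·[S]/(Km,app + [S]) = 8.04 × 0.210/(1.38 + 0.210) = 1.06 μmol·min⁻¹.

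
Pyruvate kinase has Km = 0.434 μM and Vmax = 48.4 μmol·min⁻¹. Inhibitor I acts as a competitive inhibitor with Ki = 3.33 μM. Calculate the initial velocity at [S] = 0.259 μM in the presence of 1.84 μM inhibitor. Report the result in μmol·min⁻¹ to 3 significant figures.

13.4 μmol·min⁻¹

α = 1 + [I]/Ki = 1 + 1.84/3.33 = 1.553.
For a competitive inhibitor, Vmax is unchanged and the apparent Km becomes α·Km: Km,app = 0.674 μM, Vmax,app = 48.4 μmol·min⁻¹.
v = Vmax,app·[S]/(Km,app + [S]) = 48.4 × 0.259/(0.674 + 0.259) = 13.4 μmol·min⁻¹.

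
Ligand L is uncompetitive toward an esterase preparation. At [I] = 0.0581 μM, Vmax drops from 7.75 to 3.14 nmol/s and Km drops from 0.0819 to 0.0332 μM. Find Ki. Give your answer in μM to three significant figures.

0.0396 μM

Uncompetitive: Vmax,app = Vmax/α (and Km,app = Km/α) with α = 1 + [I]/Ki.
α = Vmax/Vmax,app = 7.75/3.14 = 2.468.
Since α = 1 + [I]/Ki, [I]/Ki = 2.468 − 1 = 1.468 and Ki = 0.0581/1.468 = 0.0396 μM.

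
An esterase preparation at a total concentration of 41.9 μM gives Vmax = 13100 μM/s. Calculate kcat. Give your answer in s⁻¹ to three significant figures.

kcat = Vmax/[E]total = 13100 μM/s / 41.9 μM = 313 s⁻¹.

313 s⁻¹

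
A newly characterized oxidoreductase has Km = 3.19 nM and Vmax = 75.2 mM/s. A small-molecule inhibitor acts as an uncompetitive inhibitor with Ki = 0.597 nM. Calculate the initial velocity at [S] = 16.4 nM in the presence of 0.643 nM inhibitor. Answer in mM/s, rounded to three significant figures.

With α = 1 + [I]/Ki = 1 + 0.643/0.597 = 2.077, the uncompetitive rate law is v = (Vmax/α)·[S] / (Km/α + [S]).
v = (75.2/2.077)×16.4 / (3.19/2.077 + 16.4) = 593.8/17.94 = 33.1 mM/s.

33.1 mM/s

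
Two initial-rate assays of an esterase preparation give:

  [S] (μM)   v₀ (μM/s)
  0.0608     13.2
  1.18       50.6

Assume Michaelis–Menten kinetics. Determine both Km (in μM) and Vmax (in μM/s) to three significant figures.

Km = 0.215 μM; Vmax = 59.8 μM/s

In reciprocal form, 1/v = (Km/Vmax)·(1/[S]) + 1/Vmax. The two points give (1/[S], 1/v) = (16.45, 0.07576) and (0.8475, 0.01976).
Slope = (0.07576 − 0.01976)/(16.45 − 0.8475) = 0.003589; intercept = 0.07576 − 0.003589×16.45 = 0.01672.
Vmax = 1/intercept = 59.8 μM/s; Km = slope × Vmax = 0.003589 × 59.8 = 0.215 μM.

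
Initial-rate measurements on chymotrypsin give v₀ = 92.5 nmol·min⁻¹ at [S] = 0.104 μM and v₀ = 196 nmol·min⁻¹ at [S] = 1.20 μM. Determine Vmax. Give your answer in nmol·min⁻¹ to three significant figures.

From v = Vmax[S]/(Km+[S]), each point gives Vmax = v(Km+[S])/[S].
Equating: 92.5(Km+0.104)/0.104 = 196(Km+1.20)/1.20.
889.4·Km + 92.5 = 163.3·Km + 196, so (889.4 − 163.3)·Km = 196 − 92.5.
Km = 103.5/726.1 = 0.143 μM; then Vmax = 92.5(0.143+0.104)/0.104 = 219 nmol·min⁻¹.

219 nmol·min⁻¹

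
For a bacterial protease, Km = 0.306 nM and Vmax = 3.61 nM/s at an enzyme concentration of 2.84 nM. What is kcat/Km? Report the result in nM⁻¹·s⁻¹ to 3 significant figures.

4.15 nM⁻¹·s⁻¹

kcat = Vmax/[E]total = 3.61/2.84 = 1.27 s⁻¹.
kcat/Km = 1.27/0.306 = 4.15 nM⁻¹·s⁻¹.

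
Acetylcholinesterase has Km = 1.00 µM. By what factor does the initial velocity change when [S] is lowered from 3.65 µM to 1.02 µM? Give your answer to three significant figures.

0.643

The fractional saturations are [S]/(Km+[S]) = 3.65/4.650 = 0.7849 and 1.02/2.020 = 0.5050.
v₂/v₁ is just their ratio: 0.5050/0.7849 = 0.643.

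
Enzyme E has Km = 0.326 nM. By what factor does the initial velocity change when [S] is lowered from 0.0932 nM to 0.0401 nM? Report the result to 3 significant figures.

The fractional saturations are [S]/(Km+[S]) = 0.0932/0.4192 = 0.2223 and 0.0401/0.3661 = 0.1095.
v₂/v₁ is just their ratio: 0.1095/0.2223 = 0.493.

0.493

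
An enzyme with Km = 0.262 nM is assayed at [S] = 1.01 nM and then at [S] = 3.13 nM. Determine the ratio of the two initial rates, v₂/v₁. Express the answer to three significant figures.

1.16

The fractional saturations are [S]/(Km+[S]) = 1.01/1.272 = 0.7940 and 3.13/3.392 = 0.9228.
v₂/v₁ is just their ratio: 0.9228/0.7940 = 1.16.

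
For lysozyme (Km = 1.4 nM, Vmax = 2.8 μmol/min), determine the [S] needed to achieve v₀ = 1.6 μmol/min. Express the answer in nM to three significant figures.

1.87 nM

The required fractional saturation is v/Vmax = 1.6/2.8 = 0.5714.
Then [S]/(Km+[S]) = 0.5714 ⇒ [S] = 1.4 × 0.5714/(1 − 0.5714) = 1.87 nM.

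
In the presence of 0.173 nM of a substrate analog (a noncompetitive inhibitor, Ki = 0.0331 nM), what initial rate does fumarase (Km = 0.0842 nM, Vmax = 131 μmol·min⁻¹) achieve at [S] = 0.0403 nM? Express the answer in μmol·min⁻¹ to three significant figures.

6.81 μmol·min⁻¹

α = 1 + [I]/Ki = 1 + 0.173/0.0331 = 6.227.
For a noncompetitive inhibitor, Vmax is reduced to Vmax/α while Km is unchanged: Km,app = 0.0842 nM, Vmax,app = 21.0 μmol·min⁻¹.
v = Vmax,app·[S]/(Km,app + [S]) = 21.0 × 0.0403/(0.0842 + 0.0403) = 6.81 μmol·min⁻¹.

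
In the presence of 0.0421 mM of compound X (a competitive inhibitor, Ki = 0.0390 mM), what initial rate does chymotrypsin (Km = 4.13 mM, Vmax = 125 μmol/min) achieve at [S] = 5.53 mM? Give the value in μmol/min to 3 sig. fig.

With α = 1 + [I]/Ki = 1 + 0.0421/0.0390 = 2.079, the competitive rate law is v = Vmax[S] / (αKm + [S]).
v = 125×5.53 / (2.079×4.13 + 5.53) = 691.2/14.12 = 49.0 μmol/min.

49.0 μmol/min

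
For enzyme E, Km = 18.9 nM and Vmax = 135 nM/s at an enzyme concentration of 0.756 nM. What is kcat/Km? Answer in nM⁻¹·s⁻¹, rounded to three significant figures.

kcat = Vmax/[E]total = 135/0.756 = 179 s⁻¹.
kcat/Km = 179/18.9 = 9.45 nM⁻¹·s⁻¹.

9.45 nM⁻¹·s⁻¹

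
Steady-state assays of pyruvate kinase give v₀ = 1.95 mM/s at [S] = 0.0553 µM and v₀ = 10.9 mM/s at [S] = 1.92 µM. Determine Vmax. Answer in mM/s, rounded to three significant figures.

In reciprocal form, 1/v = (Km/Vmax)·(1/[S]) + 1/Vmax. The two points give (1/[S], 1/v) = (18.08, 0.5128) and (0.5208, 0.09174).
Slope = (0.5128 − 0.09174)/(18.08 − 0.5208) = 0.02398; intercept = 0.5128 − 0.02398×18.08 = 0.07926.
Vmax = 1/intercept = 12.6 mM/s; Km = slope × Vmax = 0.02398 × 12.6 = 0.303 µM.

12.6 mM/s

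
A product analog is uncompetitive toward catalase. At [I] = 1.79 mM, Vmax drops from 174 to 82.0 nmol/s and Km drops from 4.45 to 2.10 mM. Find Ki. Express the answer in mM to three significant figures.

Uncompetitive: Vmax,app = Vmax/α (and Km,app = Km/α) with α = 1 + [I]/Ki.
α = Vmax/Vmax,app = 174/82.0 = 2.122.
Since α = 1 + [I]/Ki, [I]/Ki = 2.122 − 1 = 1.122 and Ki = 1.79/1.122 = 1.60 mM.

1.60 mM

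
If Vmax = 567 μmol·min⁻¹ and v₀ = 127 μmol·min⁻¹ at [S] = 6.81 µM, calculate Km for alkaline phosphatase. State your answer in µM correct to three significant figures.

From v = Vmax[S]/(Km+[S]), Km = [S](Vmax − v)/v.
Km = 6.81 × (567 − 127) / 127 = 2996/127 = 23.6 µM.

23.6 µM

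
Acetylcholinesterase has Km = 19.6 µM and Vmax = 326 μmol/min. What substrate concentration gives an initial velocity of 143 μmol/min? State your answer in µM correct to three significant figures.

15.3 µM

Rearranging v = Vmax[S]/(Km+[S]) gives [S] = Km·v/(Vmax − v).
[S] = 19.6 × 143 / (326 − 143) = 2803/183.0 = 15.3 µM.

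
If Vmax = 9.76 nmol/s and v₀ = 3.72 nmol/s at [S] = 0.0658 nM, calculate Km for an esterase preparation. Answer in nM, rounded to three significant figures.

0.107 nM

v/Vmax = 3.72/9.76 = 0.3811 = [S]/(Km+[S]).
So Km + [S] = [S]/0.3811 = 0.1726 nM, giving Km = 0.1726 − 0.0658 = 0.107 nM.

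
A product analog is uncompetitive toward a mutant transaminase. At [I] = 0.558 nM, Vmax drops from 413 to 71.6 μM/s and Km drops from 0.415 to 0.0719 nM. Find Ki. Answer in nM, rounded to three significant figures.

0.117 nM

Uncompetitive: Vmax,app = Vmax/α (and Km,app = Km/α) with α = 1 + [I]/Ki.
α = Vmax/Vmax,app = 413/71.6 = 5.768.
Ki = [I]/(α − 1) = 0.558/4.768 = 0.117 nM.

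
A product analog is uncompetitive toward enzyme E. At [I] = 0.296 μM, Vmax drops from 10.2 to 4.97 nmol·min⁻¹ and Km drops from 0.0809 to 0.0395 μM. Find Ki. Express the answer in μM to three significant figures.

0.281 μM

Uncompetitive: Vmax,app = Vmax/α (and Km,app = Km/α) with α = 1 + [I]/Ki.
α = Vmax/Vmax,app = 10.2/4.97 = 2.052.
Since α = 1 + [I]/Ki, [I]/Ki = 2.052 − 1 = 1.052 and Ki = 0.296/1.052 = 0.281 μM.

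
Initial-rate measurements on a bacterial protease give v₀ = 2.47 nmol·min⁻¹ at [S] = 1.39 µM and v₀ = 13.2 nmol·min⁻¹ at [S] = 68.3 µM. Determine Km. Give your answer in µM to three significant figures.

From v = Vmax[S]/(Km+[S]), each point gives Vmax = v(Km+[S])/[S].
Equating: 2.47(Km+1.39)/1.39 = 13.2(Km+68.3)/68.3.
1.777·Km + 2.47 = 0.1933·Km + 13.2, so (1.777 − 0.1933)·Km = 13.2 − 2.47.
Km = 10.73/1.584 = 6.78 µM; then Vmax = 2.47(6.78+1.39)/1.39 = 14.5 nmol·min⁻¹.

6.78 µM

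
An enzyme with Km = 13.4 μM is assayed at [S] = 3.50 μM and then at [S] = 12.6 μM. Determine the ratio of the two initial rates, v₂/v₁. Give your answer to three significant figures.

2.34

The fractional saturations are [S]/(Km+[S]) = 3.50/16.90 = 0.2071 and 12.6/26.00 = 0.4846.
v₂/v₁ is just their ratio: 0.4846/0.2071 = 2.34.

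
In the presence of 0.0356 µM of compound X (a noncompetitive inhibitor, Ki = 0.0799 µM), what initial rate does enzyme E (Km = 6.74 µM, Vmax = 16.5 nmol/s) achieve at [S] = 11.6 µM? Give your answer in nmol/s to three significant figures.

7.22 nmol/s

With α = 1 + [I]/Ki = 1 + 0.0356/0.0799 = 1.446, the noncompetitive rate law is v = (Vmax/α)·[S] / (Km + [S]).
v = (16.5/1.446)×11.6 / (6.74 + 11.6) = 132.4/18.34 = 7.22 nmol/s.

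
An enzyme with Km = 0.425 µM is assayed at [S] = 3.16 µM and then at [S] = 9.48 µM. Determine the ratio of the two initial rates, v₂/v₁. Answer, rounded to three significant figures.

1.09

The fractional saturations are [S]/(Km+[S]) = 3.16/3.585 = 0.8815 and 9.48/9.905 = 0.9571.
v₂/v₁ is just their ratio: 0.9571/0.8815 = 1.09.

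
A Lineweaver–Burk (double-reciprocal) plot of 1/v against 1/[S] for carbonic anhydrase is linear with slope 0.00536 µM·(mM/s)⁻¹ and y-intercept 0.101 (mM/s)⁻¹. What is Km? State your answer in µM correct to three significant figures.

0.0531 µM

y-intercept = 1/Vmax ⇒ Vmax = 9.90 mM/s; slope = Km/Vmax ⇒ Km = slope × Vmax.
Km = 0.00536 × 9.90 = 0.0531 µM.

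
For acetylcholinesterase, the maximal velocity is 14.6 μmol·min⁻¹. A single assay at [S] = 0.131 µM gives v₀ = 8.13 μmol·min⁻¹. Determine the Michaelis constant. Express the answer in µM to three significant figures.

0.104 µM

v/Vmax = 8.13/14.6 = 0.5568 = [S]/(Km+[S]).
So Km + [S] = [S]/0.5568 = 0.2353 µM, giving Km = 0.2353 − 0.131 = 0.104 µM.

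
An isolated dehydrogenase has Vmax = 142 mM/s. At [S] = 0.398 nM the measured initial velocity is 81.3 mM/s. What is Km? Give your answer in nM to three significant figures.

0.297 nM

From v = Vmax[S]/(Km+[S]), Km = [S](Vmax − v)/v.
Km = 0.398 × (142 − 81.3) / 81.3 = 24.16/81.3 = 0.297 nM.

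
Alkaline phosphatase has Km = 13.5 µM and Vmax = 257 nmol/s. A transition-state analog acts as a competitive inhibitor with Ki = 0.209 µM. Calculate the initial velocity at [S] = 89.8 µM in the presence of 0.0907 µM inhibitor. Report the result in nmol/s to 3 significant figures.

211 nmol/s

α = 1 + [I]/Ki = 1 + 0.0907/0.209 = 1.434.
For a competitive inhibitor, Vmax is unchanged and the apparent Km becomes α·Km: Km,app = 19.4 µM, Vmax,app = 257 nmol/s.
v = Vmax,app·[S]/(Km,app + [S]) = 257 × 89.8/(19.4 + 89.8) = 211 nmol/s.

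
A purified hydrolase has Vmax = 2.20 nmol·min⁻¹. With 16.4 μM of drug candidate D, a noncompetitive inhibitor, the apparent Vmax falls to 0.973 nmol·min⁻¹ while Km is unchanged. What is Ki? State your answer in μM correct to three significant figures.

13.0 μM

Noncompetitive: Vmax,app = Vmax/α with α = 1 + [I]/Ki.
α = Vmax/Vmax,app = 2.20/0.973 = 2.261.
Ki = [I]/(α − 1) = 16.4/1.261 = 13.0 μM.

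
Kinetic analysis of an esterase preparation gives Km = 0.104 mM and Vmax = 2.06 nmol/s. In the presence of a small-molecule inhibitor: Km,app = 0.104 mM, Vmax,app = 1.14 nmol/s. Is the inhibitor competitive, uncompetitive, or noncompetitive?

Vmax decreases (2.06 → 1.14 nmol/s) while Km is unchanged — pure noncompetitive inhibition.

noncompetitive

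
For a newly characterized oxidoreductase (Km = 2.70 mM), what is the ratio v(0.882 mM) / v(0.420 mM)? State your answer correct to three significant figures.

Since Vmax cancels, v₂/v₁ = [S]₂(Km+[S]₁) / [S]₁(Km+[S]₂).
= 0.882×(2.70+0.420) / (0.420×(2.70+0.882)) = 2.752/1.504 = 1.83.

1.83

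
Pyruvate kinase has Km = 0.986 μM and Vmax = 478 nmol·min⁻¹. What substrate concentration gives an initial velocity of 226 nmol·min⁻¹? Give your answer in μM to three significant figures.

The required fractional saturation is v/Vmax = 226/478 = 0.4728.
Then [S]/(Km+[S]) = 0.4728 ⇒ [S] = 0.986 × 0.4728/(1 − 0.4728) = 0.884 μM.

0.884 μM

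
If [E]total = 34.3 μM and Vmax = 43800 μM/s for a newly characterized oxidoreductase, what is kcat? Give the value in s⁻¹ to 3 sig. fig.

kcat = Vmax/[E]total = 43800 μM/s / 34.3 μM = 1280 s⁻¹.

1280 s⁻¹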